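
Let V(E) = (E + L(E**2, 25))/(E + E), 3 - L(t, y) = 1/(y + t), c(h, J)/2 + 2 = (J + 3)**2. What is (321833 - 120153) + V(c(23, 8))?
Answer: 1360054880787/6743611 ≈ 2.0168e+5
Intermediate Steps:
c(h, J) = -4 + 2*(3 + J)**2 (c(h, J) = -4 + 2*(J + 3)**2 = -4 + 2*(3 + J)**2)
L(t, y) = 3 - 1/(t + y) (L(t, y) = 3 - 1/(y + t) = 3 - 1/(t + y))
V(E) = (E + (74 + 3*E**2)/(25 + E**2))/(2*E) (V(E) = (E + (-1 + 3*E**2 + 3*25)/(E**2 + 25))/(E + E) = (E + (-1 + 3*E**2 + 75)/(25 + E**2))/((2*E)) = (E + (74 + 3*E**2)/(25 + E**2))*(1/(2*E)) = (E + (74 + 3*E**2)/(25 + E**2))/(2*E))
(321833 - 120153) + V(c(23, 8)) = (321833 - 120153) + (74 + 3*(-4 + 2*(3 + 8)**2)**2 + (-4 + 2*(3 + 8)**2)*(25 + (-4 + 2*(3 + 8)**2)**2))/(2*(-4 + 2*(3 + 8)**2)*(25 + (-4 + 2*(3 + 8)**2)**2)) = 201680 + (74 + 3*(-4 + 2*11**2)**2 + (-4 + 2*11**2)*(25 + (-4 + 2*11**2)**2))/(2*(-4 + 2*11**2)*(25 + (-4 + 2*11**2)**2)) = 201680 + (74 + 3*(-4 + 2*121)**2 + (-4 + 2*121)*(25 + (-4 + 2*121)**2))/(2*(-4 + 2*121)*(25 + (-4 + 2*121)**2)) = 201680 + (74 + 3*(-4 + 242)**2 + (-4 + 242)*(25 + (-4 + 242)**2))/(2*(-4 + 242)*(25 + (-4 + 242)**2)) = 201680 + (1/2)*(74 + 3*238**2 + 238*(25 + 238**2))/(238*(25 + 238**2)) = 201680 + (1/2)*(1/238)*(74 + 3*56644 + 238*(25 + 56644))/(25 + 56644) = 201680 + (1/2)*(1/238)*(74 + 169932 + 238*56669)/56669 = 201680 + (1/2)*(1/238)*(1/56669)*(74 + 169932 + 13487222) = 201680 + (1/2)*(1/238)*(1/56669)*13657228 = 201680 + 3414307/6743611 = 1360054880787/6743611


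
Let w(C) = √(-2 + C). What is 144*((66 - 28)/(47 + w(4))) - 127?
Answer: -23105/2207 - 5472*√2/2207 ≈ -13.975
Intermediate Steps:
144*((66 - 28)/(47 + w(4))) - 127 = 144*((66 - 28)/(47 + √(-2 + 4))) - 127 = 144*(38/(47 + √2)) - 127 = 5472/(47 + √2) - 127 = -127 + 5472/(47 + √2)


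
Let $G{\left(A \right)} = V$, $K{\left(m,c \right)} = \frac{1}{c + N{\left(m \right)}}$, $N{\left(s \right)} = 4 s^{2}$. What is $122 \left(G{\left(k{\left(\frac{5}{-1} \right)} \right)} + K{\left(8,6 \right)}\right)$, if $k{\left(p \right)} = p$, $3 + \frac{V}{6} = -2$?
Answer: $- \frac{479399}{131} \approx -3659.5$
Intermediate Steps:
$V = -30$ ($V = -18 + 6 \left(-2\right) = -18 - 12 = -30$)
$K{\left(m,c \right)} = \frac{1}{c + 4 m^{2}}$
$G{\left(A \right)} = -30$
$122 \left(G{\left(k{\left(\frac{5}{-1} \right)} \right)} + K{\left(8,6 \right)}\right) = 122 \left(-30 + \frac{1}{6 + 4 \cdot 8^{2}}\right) = 122 \left(-30 + \frac{1}{6 + 4 \cdot 64}\right) = 122 \left(-30 + \frac{1}{6 + 256}\right) = 122 \left(-30 + \frac{1}{262}\right) = 122 \left(- \frac{7859}{262}\right) = - \frac{479399}{131}$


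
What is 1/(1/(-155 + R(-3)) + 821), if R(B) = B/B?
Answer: 154/126433 ≈ 0.0012180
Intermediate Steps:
R(B) = 1
1/(1/(-155 + R(-3)) + 821) = 1/(1/(-155 + 1) + 821) = 1/(1/(-154) + 821) = 1/(-1/154 + 821) = 1/(126433/154) = 154/126433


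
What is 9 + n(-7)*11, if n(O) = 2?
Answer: 31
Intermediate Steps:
9 + n(-7)*11 = 9 + 2*11 = 9 + 22 = 31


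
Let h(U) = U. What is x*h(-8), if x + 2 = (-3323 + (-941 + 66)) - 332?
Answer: 36256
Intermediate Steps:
x = -4532 (x = -2 + ((-3323 + (-941 + 66)) - 332) = -2 + ((-3323 - 875) - 332) = -2 + (-4198 - 332) = -2 - 4530 = -4532)
x*h(-8) = -4532*(-8) = 36256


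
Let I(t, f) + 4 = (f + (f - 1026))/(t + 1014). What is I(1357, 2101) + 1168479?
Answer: 2770457401/2371 ≈ 1.1685e+6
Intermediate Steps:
I(t, f) = -4 + (-1026 + 2*f)/(1014 + t) (I(t, f) = -4 + (f + (f - 1026))/(t + 1014) = -4 + (f + (-1026 + f))/(1014 + t) = -4 + (-1026 + 2*f)/(1014 + t))
I(1357, 2101) + 1168479 = 2*(-2541 + 2101 - 2*1357)/(1014 + 1357) + 1168479 = 2*(-2541 + 2101 - 2714)/2371 + 1168479 = 2*(1/2371)*(-3154) + 1168479 = -6308/2371 + 1168479 = 2770457401/2371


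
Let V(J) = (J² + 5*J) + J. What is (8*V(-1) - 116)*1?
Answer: -156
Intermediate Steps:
V(J) = J² + 6*J
(8*V(-1) - 116)*1 = (8*(-(6 - 1)) - 116)*1 = (8*(-1*5) - 116)*1 = (8*(-5) - 116)*1 = (-40 - 116)*1 = -156*1 = -156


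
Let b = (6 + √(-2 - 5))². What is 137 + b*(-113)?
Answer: -3140 - 1356*I*√7 ≈ -3140.0 - 3587.6*I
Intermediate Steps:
b = (6 + I*√7)² (b = (6 + √(-7))² = (6 + I*√7)² ≈ 29.0 + 31.749*I)
137 + b*(-113) = 137 + (6 + I*√7)²*(-113) = 137 - 113*(6 + I*√7)²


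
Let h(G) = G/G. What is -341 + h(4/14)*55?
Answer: -286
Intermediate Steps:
h(G) = 1
-341 + h(4/14)*55 = -341 + 1*55 = -341 + 55 = -286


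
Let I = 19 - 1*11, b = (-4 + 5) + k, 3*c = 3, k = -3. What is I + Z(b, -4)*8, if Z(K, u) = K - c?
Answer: -16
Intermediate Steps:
c = 1 (c = (1/3)*3 = 1)
b = -2 (b = (-4 + 5) - 3 = 1 - 3 = -2)
I = 8 (I = 19 - 11 = 8)
Z(K, u) = -1 + K (Z(K, u) = K - 1*1 = K - 1 = -1 + K)
I + Z(b, -4)*8 = 8 + (-1 - 2)*8 = 8 - 3*8 = 8 - 24 = -16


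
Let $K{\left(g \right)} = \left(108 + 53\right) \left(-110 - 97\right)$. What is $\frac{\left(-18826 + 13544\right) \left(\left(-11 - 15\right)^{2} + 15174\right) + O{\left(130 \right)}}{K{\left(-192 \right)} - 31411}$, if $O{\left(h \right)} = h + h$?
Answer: $\frac{41859720}{32369} \approx 1293.2$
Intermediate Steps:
$K{\left(g \right)} = -33327$ ($K{\left(g \right)} = 161 \left(-207\right) = -33327$)
$O{\left(h \right)} = 2 h$
$\frac{\left(-18826 + 13544\right) \left(\left(-11 - 15\right)^{2} + 15174\right) + O{\left(130 \right)}}{K{\left(-192 \right)} - 31411} = \frac{\left(-18826 + 13544\right) \left(\left(-11 - 15\right)^{2} + 15174\right) + 2 \cdot 130}{-33327 - 31411} = \frac{- 5282 \left(\left(-26\right)^{2} + 15174\right) + 260}{-64738} = \left(- 5282 \left(676 + 15174\right) + 260\right) \left(- \frac{1}{64738}\right) = \left(\left(-5282\right) 15850 + 260\right) \left(- \frac{1}{64738}\right) = \left(-83719700 + 260\right) \left(- \frac{1}{64738}\right) = \left(-83719440\right) \left(- \frac{1}{64738}\right) = \frac{41859720}{32369}$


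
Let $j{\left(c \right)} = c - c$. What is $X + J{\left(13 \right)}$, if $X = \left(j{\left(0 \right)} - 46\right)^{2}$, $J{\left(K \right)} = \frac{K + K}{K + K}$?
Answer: $2117$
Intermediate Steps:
$j{\left(c \right)} = 0$
$J{\left(K \right)} = 1$ ($J{\left(K \right)} = \frac{2 K}{2 K} = 2 K \frac{1}{2 K} = 1$)
$X = 2116$ ($X = \left(0 - 46\right)^{2} = \left(-46\right)^{2} = 2116$)
$X + J{\left(13 \right)} = 2116 + 1 = 2117$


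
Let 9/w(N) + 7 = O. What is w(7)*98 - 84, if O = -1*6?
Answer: -1974/13 ≈ -151.85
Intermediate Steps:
O = -6
w(N) = -9/13 (w(N) = 9/(-7 - 6) = 9/(-13) = 9*(-1/13) = -9/13)
w(7)*98 - 84 = -9/13*98 - 84 = -882/13 - 84 = -1974/13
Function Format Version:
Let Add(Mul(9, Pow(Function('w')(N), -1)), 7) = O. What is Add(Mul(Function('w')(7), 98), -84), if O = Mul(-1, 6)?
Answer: Rational(-1974, 13) ≈ -151.85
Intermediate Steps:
O = -6
Function('w')(N) = Rational(-9, 13) (Function('w')(N) = Mul(9, Pow(Add(-7, -6), -1)) = Mul(9, Pow(-13, -1)) = Mul(9, Rational(-1, 13)) = Rational(-9, 13))
Add(Mul(Function('w')(7), 98), -84) = Add(Mul(Rational(-9, 13), 98), -84) = Add(Rational(-882, 13), -84) = Rational(-1974, 13)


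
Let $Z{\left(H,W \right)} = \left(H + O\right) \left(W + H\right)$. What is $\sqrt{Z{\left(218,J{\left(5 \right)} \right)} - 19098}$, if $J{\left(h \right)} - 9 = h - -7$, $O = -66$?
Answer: $\sqrt{17230} \approx 131.26$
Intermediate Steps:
$J{\left(h \right)} = 16 + h$ ($J{\left(h \right)} = 9 + \left(h - -7\right) = 9 + \left(h + 7\right) = 9 + \left(7 + h\right) = 16 + h$)
$Z{\left(H,W \right)} = \left(-66 + H\right) \left(H + W\right)$ ($Z{\left(H,W \right)} = \left(H - 66\right) \left(W + H\right) = \left(-66 + H\right) \left(H + W\right)$)
$\sqrt{Z{\left(218,J{\left(5 \right)} \right)} - 19098} = \sqrt{\left(218^{2} - 14388 - 66 \left(16 + 5\right) + 218 \left(16 + 5\right)\right) - 19098} = \sqrt{\left(47524 - 14388 - 1386 + 218 \cdot 21\right) - 19098} = \sqrt{\left(47524 - 14388 - 1386 + 4578\right) - 19098} = \sqrt{36328 - 19098} = \sqrt{17230}$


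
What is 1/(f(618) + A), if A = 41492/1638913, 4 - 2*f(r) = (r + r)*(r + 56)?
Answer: -1638913/682656390398 ≈ -2.4008e-6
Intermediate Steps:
f(r) = 2 - r*(56 + r) (f(r) = 2 - (r + r)*(r + 56)/2 = 2 - 2*r*(56 + r)/2 = 2 - r*(56 + r))
A = 41492/1638913 (A = 41492*(1/1638913) = 41492/1638913 ≈ 0.025317)
1/(f(618) + A) = 1/((2 - 1*618² - 56*618) + 41492/1638913) = 1/((2 - 1*381924 - 34608) + 41492/1638913) = 1/((2 - 381924 - 34608) + 41492/1638913) = 1/(-416530 + 41492/1638913) = 1/(-682656390398/1638913) = -1638913/682656390398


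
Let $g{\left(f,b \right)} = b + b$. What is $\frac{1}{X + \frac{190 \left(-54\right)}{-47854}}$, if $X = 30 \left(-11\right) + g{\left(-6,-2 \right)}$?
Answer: $- \frac{23927}{7986488} \approx -0.0029959$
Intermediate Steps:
$g{\left(f,b \right)} = 2 b$
$X = -334$ ($X = 30 \left(-11\right) + 2 \left(-2\right) = -330 - 4 = -334$)
$\frac{1}{X + \frac{190 \left(-54\right)}{-47854}} = \frac{1}{-334 + \frac{190 \left(-54\right)}{-47854}} = \frac{1}{-334 - - \frac{5130}{23927}} = \frac{1}{-334 + \frac{5130}{23927}} = \frac{1}{- \frac{7986488}{23927}} = - \frac{23927}{7986488}$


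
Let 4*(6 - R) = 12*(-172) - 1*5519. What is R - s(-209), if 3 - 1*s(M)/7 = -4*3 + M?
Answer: 1335/4 ≈ 333.75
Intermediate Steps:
s(M) = 105 - 7*M (s(M) = 21 - 7*(-4*3 + M) = 21 - 7*(-12 + M) = 21 + (84 - 7*M) = 105 - 7*M)
R = 7607/4 (R = 6 - (12*(-172) - 1*5519)/4 = 6 - (-2064 - 5519)/4 = 6 - ¼*(-7583) = 6 + 7583/4 = 7607/4 ≈ 1901.8)
R - s(-209) = 7607/4 - (105 - 7*(-209)) = 7607/4 - (105 + 1463) = 7607/4 - 1*1568 = 7607/4 - 1568 = 1335/4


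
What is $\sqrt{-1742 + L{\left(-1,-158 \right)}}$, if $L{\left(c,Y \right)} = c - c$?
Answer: $i \sqrt{1742} \approx 41.737 i$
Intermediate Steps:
$L{\left(c,Y \right)} = 0$
$\sqrt{-1742 + L{\left(-1,-158 \right)}} = \sqrt{-1742 + 0} = \sqrt{-1742} = i \sqrt{1742}$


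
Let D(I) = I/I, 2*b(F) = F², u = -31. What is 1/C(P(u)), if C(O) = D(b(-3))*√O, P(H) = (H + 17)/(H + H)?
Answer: √217/7 ≈ 2.1044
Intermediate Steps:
b(F) = F²/2
D(I) = 1
P(H) = (17 + H)/(2*H) (P(H) = (17 + H)/((2*H)) = (17 + H)*(1/(2*H)) = (17 + H)/(2*H))
C(O) = √O (C(O) = 1*√O = √O)
1/C(P(u)) = 1/(√((½)*(17 - 31)/(-31))) = 1/(√((½)*(-1/31)*(-14))) = 1/(√(7/31)) = 1/(√217/31) = √217/7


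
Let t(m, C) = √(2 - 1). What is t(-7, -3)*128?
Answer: 128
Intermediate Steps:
t(m, C) = 1 (t(m, C) = √1 = 1)
t(-7, -3)*128 = 1*128 = 128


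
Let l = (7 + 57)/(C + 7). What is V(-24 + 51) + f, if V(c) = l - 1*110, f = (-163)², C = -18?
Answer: 290985/11 ≈ 26453.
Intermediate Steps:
l = -64/11 (l = (7 + 57)/(-18 + 7) = 64/(-11) = 64*(-1/11) = -64/11 ≈ -5.8182)
f = 26569
V(c) = -1274/11 (V(c) = -64/11 - 1*110 = -64/11 - 110 = -1274/11)
V(-24 + 51) + f = -1274/11 + 26569 = 290985/11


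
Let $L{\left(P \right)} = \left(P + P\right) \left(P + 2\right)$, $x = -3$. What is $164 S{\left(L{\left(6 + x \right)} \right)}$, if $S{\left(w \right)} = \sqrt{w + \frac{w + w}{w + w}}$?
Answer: $164 \sqrt{31} \approx 913.11$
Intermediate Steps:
$L{\left(P \right)} = 2 P \left(2 + P\right)$
$S{\left(w \right)} = \sqrt{1 + w}$ ($S{\left(w \right)} = \sqrt{w + \frac{2 w}{2 w}} = \sqrt{w + 2 w \frac{1}{2 w}} = \sqrt{w + 1} = \sqrt{1 + w}$)
$164 S{\left(L{\left(6 + x \right)} \right)} = 164 \sqrt{1 + 2 \left(6 - 3\right) \left(2 + \left(6 - 3\right)\right)} = 164 \sqrt{1 + 2 \cdot 3 \left(2 + 3\right)} = 164 \sqrt{1 + 2 \cdot 3 \cdot 5} = 164 \sqrt{1 + 30} = 164 \sqrt{31}$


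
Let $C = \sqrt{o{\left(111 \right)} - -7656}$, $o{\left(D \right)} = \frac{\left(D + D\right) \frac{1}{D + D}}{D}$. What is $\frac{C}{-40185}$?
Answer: $- \frac{\sqrt{94329687}}{4460535} \approx -0.0021774$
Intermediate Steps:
$o{\left(D \right)} = \frac{1}{D}$ ($o{\left(D \right)} = \frac{2 D \frac{1}{2 D}}{D} = 1 \frac{1}{D} = \frac{1}{D}$)
$C = \frac{\sqrt{94329687}}{111}$ ($C = \sqrt{\frac{1}{111} - -7656} = \sqrt{\frac{1}{111} + 7656} = \sqrt{\frac{849817}{111}} = \frac{\sqrt{94329687}}{111} \approx 87.499$)
$\frac{C}{-40185} = \frac{\frac{1}{111} \sqrt{94329687}}{-40185} = \frac{\sqrt{94329687}}{111} \left(- \frac{1}{40185}\right) = - \frac{\sqrt{94329687}}{4460535}$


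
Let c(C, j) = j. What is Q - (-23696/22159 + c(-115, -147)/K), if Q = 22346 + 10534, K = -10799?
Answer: 7868273583811/239295041 ≈ 32881.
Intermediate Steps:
Q = 32880
Q - (-23696/22159 + c(-115, -147)/K) = 32880 - (-23696/22159 - 147/(-10799)) = 32880 - (-23696*1/22159 - 147*(-1/10799)) = 32880 - (-23696/22159 + 147/10799) = 32880 - 1*(-252635731/239295041) = 32880 + 252635731/239295041 = 7868273583811/239295041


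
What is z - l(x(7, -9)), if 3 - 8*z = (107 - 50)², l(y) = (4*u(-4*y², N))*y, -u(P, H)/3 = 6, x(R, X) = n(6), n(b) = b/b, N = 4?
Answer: -1335/4 ≈ -333.75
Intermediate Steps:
n(b) = 1
x(R, X) = 1
u(P, H) = -18 (u(P, H) = -3*6 = -18)
l(y) = -72*y (l(y) = (4*(-18))*y = -72*y)
z = -1623/4 (z = 3/8 - (107 - 50)²/8 = 3/8 - ⅛*57² = 3/8 - ⅛*3249 = 3/8 - 3249/8 = -1623/4 ≈ -405.75)
z - l(x(7, -9)) = -1623/4 - (-72) = -1623/4 - 1*(-72) = -1623/4 + 72 = -1335/4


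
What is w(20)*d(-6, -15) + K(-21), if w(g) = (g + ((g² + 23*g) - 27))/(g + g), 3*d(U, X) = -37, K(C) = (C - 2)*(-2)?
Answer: -26041/120 ≈ -217.01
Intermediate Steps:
K(C) = 4 - 2*C (K(C) = (-2 + C)*(-2) = 4 - 2*C)
d(U, X) = -37/3 (d(U, X) = (⅓)*(-37) = -37/3)
w(g) = (-27 + g² + 24*g)/(2*g) (w(g) = (g + (-27 + g² + 23*g))/((2*g)) = (-27 + g² + 24*g)*(1/(2*g)) = (-27 + g² + 24*g)/(2*g))
w(20)*d(-6, -15) + K(-21) = ((½)*(-27 + 20*(24 + 20))/20)*(-37/3) + (4 - 2*(-21)) = ((½)*(1/20)*(-27 + 20*44))*(-37/3) + (4 + 42) = ((½)*(1/20)*(-27 + 880))*(-37/3) + 46 = ((½)*(1/20)*853)*(-37/3) + 46 = (853/40)*(-37/3) + 46 = -31561/120 + 46 = -26041/120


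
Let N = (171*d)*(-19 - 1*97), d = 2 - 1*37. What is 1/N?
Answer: 1/694260 ≈ 1.4404e-6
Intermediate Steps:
d = -35 (d = 2 - 37 = -35)
N = 694260 (N = (171*(-35))*(-19 - 1*97) = -5985*(-19 - 97) = -5985*(-116) = 694260)
1/N = 1/694260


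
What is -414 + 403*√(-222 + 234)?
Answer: -414 + 806*√3 ≈ 982.03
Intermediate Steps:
-414 + 403*√(-222 + 234) = -414 + 403*√12 = -414 + 403*(2*√3) = -414 + 806*√3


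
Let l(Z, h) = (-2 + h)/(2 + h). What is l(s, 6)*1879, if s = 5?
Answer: 1879/2 ≈ 939.50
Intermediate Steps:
l(Z, h) = (-2 + h)/(2 + h)
l(s, 6)*1879 = ((-2 + 6)/(2 + 6))*1879 = (4/8)*1879 = ((⅛)*4)*1879 = (½)*1879 = 1879/2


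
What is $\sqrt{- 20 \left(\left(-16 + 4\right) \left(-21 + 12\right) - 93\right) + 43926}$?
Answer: $\sqrt{43626} \approx 208.87$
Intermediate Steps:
$\sqrt{- 20 \left(\left(-16 + 4\right) \left(-21 + 12\right) - 93\right) + 43926} = \sqrt{- 20 \left(\left(-12\right) \left(-9\right) - 93\right) + 43926} = \sqrt{- 20 \left(108 - 93\right) + 43926} = \sqrt{\left(-20\right) 15 + 43926} = \sqrt{-300 + 43926} = \sqrt{43626}$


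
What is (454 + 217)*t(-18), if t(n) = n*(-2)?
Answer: 24156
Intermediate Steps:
t(n) = -2*n
(454 + 217)*t(-18) = (454 + 217)*(-2*(-18)) = 671*36 = 24156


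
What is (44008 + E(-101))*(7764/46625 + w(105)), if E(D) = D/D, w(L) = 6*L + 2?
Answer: 1297154888876/46625 ≈ 2.7821e+7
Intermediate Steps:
w(L) = 2 + 6*L
E(D) = 1
(44008 + E(-101))*(7764/46625 + w(105)) = (44008 + 1)*(7764/46625 + (2 + 6*105)) = 44009*(7764*(1/46625) + (2 + 630)) = 44009*(7764/46625 + 632) = 44009*(29474764/46625) = 1297154888876/46625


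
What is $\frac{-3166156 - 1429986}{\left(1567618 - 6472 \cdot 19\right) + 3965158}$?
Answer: $- \frac{2298071}{2704904} \approx -0.84959$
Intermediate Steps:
$\frac{-3166156 - 1429986}{\left(1567618 - 6472 \cdot 19\right) + 3965158} = - \frac{4596142}{\left(1567618 - 122968\right) + 3965158} = - \frac{4596142}{1444650 + 3965158} = - \frac{4596142}{5409808} = \left(-4596142\right) \frac{1}{5409808} = - \frac{2298071}{2704904}$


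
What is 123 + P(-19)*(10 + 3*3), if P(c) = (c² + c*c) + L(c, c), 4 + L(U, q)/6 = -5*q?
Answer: 24215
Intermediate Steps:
L(U, q) = -24 - 30*q (L(U, q) = -24 + 6*(-5*q) = -24 - 30*q)
P(c) = -24 - 30*c + 2*c² (P(c) = (c² + c*c) + (-24 - 30*c) = (c² + c²) + (-24 - 30*c) = 2*c² + (-24 - 30*c) = -24 - 30*c + 2*c²)
123 + P(-19)*(10 + 3*3) = 123 + (-24 - 30*(-19) + 2*(-19)²)*(10 + 3*3) = 123 + (-24 + 570 + 2*361)*(10 + 9) = 123 + (-24 + 570 + 722)*19 = 123 + 1268*19 = 123 + 24092 = 24215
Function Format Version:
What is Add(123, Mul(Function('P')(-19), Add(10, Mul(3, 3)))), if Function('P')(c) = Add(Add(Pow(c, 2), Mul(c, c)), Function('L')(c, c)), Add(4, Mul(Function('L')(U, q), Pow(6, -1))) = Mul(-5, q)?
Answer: 24215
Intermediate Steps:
Function('L')(U, q) = Add(-24, Mul(-30, q)) (Function('L')(U, q) = Add(-24, Mul(6, Mul(-5, q))) = Add(-24, Mul(-30, q)))
Function('P')(c) = Add(-24, Mul(-30, c), Mul(2, Pow(c, 2))) (Function('P')(c) = Add(Add(Pow(c, 2), Mul(c, c)), Add(-24, Mul(-30, c))) = Add(Add(Pow(c, 2), Pow(c, 2)), Add(-24, Mul(-30, c))) = Add(Mul(2, Pow(c, 2)), Add(-24, Mul(-30, c))) = Add(-24, Mul(-30, c), Mul(2, Pow(c, 2))))
Add(123, Mul(Function('P')(-19), Add(10, Mul(3, 3)))) = Add(123, Mul(Add(-24, Mul(-30, -19), Mul(2, Pow(-19, 2))), Add(10, Mul(3, 3)))) = Add(123, Mul(Add(-24, 570, Mul(2, 361)), Add(10, 9))) = Add(123, Mul(Add(-24, 570, 722), 19)) = Add(123, Mul(1268, 19)) = Add(123, 24092) = 24215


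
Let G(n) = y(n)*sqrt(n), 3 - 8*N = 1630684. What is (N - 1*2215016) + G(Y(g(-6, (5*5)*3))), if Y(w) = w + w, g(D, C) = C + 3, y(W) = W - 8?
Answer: -19350809/8 + 296*sqrt(39) ≈ -2.4170e+6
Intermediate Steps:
N = -1630681/8 (N = 3/8 - 1/8*1630684 = 3/8 - 407671/2 = -1630681/8 ≈ -2.0384e+5)
y(W) = -8 + W
g(D, C) = 3 + C
Y(w) = 2*w
G(n) = sqrt(n)*(-8 + n) (G(n) = (-8 + n)*sqrt(n) = sqrt(n)*(-8 + n))
(N - 1*2215016) + G(Y(g(-6, (5*5)*3))) = (-1630681/8 - 1*2215016) + sqrt(2*(3 + (5*5)*3))*(-8 + 2*(3 + (5*5)*3)) = (-1630681/8 - 2215016) + sqrt(2*(3 + 25*3))*(-8 + 2*(3 + 25*3)) = -19350809/8 + sqrt(2*(3 + 75))*(-8 + 2*(3 + 75)) = -19350809/8 + sqrt(2*78)*(-8 + 2*78) = -19350809/8 + sqrt(156)*(-8 + 156) = -19350809/8 + (2*sqrt(39))*148 = -19350809/8 + 296*sqrt(39)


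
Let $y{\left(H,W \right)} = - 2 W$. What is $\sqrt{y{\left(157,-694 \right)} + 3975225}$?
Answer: $\sqrt{3976613} \approx 1994.1$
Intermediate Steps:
$\sqrt{y{\left(157,-694 \right)} + 3975225} = \sqrt{\left(-2\right) \left(-694\right) + 3975225} = \sqrt{1388 + 3975225} = \sqrt{3976613}$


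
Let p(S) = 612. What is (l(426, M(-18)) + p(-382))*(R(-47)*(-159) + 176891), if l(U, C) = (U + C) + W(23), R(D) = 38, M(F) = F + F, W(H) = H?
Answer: 175120225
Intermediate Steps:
M(F) = 2*F
l(U, C) = 23 + C + U (l(U, C) = (U + C) + 23 = (C + U) + 23 = 23 + C + U)
(l(426, M(-18)) + p(-382))*(R(-47)*(-159) + 176891) = ((23 + 2*(-18) + 426) + 612)*(38*(-159) + 176891) = ((23 - 36 + 426) + 612)*(-6042 + 176891) = (413 + 612)*170849 = 1025*170849 = 175120225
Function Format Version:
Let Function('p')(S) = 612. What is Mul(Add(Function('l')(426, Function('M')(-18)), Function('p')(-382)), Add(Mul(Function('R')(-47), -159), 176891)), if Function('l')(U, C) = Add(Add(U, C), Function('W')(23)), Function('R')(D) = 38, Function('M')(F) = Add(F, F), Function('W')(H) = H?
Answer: 175120225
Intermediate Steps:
Function('M')(F) = Mul(2, F)
Function('l')(U, C) = Add(23, C, U) (Function('l')(U, C) = Add(Add(U, C), 23) = Add(Add(C, U), 23) = Add(23, C, U))
Mul(Add(Function('l')(426, Function('M')(-18)), Function('p')(-382)), Add(Mul(Function('R')(-47), -159), 176891)) = Mul(Add(Add(23, Mul(2, -18), 426), 612), Add(Mul(38, -159), 176891)) = Mul(Add(Add(23, -36, 426), 612), Add(-6042, 176891)) = Mul(Add(413, 612), 170849) = Mul(1025, 170849) = 175120225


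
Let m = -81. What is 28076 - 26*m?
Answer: 30182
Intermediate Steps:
28076 - 26*m = 28076 - 26*(-81) = 28076 - 1*(-2106) = 28076 + 2106 = 30182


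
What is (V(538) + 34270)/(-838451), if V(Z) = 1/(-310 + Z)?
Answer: -7813561/191166828 ≈ -0.040873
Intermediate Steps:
(V(538) + 34270)/(-838451) = (1/(-310 + 538) + 34270)/(-838451) = (1/228 + 34270)*(-1/838451) = (7813561/228)*(-1/838451) = -7813561/191166828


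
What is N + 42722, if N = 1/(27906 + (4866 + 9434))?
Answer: 1803124733/42206 ≈ 42722.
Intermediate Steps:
N = 1/42206 (N = 1/(27906 + 14300) = 1/42206 ≈ 2.3693e-5)
N + 42722 = 1/42206 + 42722 = 1803124733/42206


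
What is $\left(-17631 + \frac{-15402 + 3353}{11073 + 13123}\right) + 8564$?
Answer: $- \frac{219397181}{24196} \approx -9067.5$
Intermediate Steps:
$\left(-17631 + \frac{-15402 + 3353}{11073 + 13123}\right) + 8564 = \left(-17631 - \frac{12049}{24196}\right) + 8564 = - \frac{426611725}{24196} + 8564 = - \frac{219397181}{24196}$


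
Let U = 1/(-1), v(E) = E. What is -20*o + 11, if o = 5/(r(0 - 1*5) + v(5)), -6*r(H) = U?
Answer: -259/31 ≈ -8.3548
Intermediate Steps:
U = -1
r(H) = 1/6 (r(H) = -1/6*(-1) = 1/6)
o = 30/31 (o = 5/(1/6 + 5) = 5/(31/6) = 5*(6/31) = 30/31 ≈ 0.96774)
-20*o + 11 = -20*30/31 + 11 = -600/31 + 11 = -259/31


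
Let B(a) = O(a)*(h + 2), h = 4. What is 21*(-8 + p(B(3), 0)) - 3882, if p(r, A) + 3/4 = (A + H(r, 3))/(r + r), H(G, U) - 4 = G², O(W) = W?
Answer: -46493/12 ≈ -3874.4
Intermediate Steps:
H(G, U) = 4 + G²
B(a) = 6*a (B(a) = a*(4 + 2) = a*6 = 6*a)
p(r, A) = -¾ + (4 + A + r²)/(2*r) (p(r, A) = -¾ + (A + (4 + r²))/(r + r) = -¾ + (4 + A + r²)/((2*r)) = -¾ + (4 + A + r²)*(1/(2*r)) = -¾ + (4 + A + r²)/(2*r))
21*(-8 + p(B(3), 0)) - 3882 = 21*(-8 + (-¾ + (6*3)/2 + 2/((6*3)) + (½)*0/(6*3))) - 3882 = 21*(-8 + (-¾ + (½)*18 + 2/18 + (½)*0/18)) - 3882 = 21*(-8 + (-¾ + 9 + 2*(1/18) + (½)*0*(1/18))) - 3882 = 21*(-8 + (-¾ + 9 + ⅑ + 0)) - 3882 = 21*(-8 + 301/36) - 3882 = 21*(13/36) - 3882 = 91/12 - 3882 = -46493/12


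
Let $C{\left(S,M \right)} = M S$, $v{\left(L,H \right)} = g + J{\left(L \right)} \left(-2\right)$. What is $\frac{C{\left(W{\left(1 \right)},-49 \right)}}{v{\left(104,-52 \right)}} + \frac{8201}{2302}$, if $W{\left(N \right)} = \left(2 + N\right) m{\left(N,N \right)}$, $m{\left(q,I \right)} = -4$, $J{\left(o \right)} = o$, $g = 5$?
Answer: $\frac{44461}{66758} \approx 0.666$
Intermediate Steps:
$v{\left(L,H \right)} = 5 - 2 L$ ($v{\left(L,H \right)} = 5 + L \left(-2\right) = 5 - 2 L$)
$W{\left(N \right)} = -8 - 4 N$ ($W{\left(N \right)} = \left(2 + N\right) \left(-4\right) = -8 - 4 N$)
$\frac{C{\left(W{\left(1 \right)},-49 \right)}}{v{\left(104,-52 \right)}} + \frac{8201}{2302} = \frac{\left(-49\right) \left(-8 - 4\right)}{5 - 208} + \frac{8201}{2302} = \frac{\left(-49\right) \left(-8 - 4\right)}{5 - 208} + 8201 \cdot \frac{1}{2302} = \frac{\left(-49\right) \left(-12\right)}{-203} + \frac{8201}{2302} = 588 \left(- \frac{1}{203}\right) + \frac{8201}{2302} = - \frac{84}{29} + \frac{8201}{2302} = \frac{44461}{66758}$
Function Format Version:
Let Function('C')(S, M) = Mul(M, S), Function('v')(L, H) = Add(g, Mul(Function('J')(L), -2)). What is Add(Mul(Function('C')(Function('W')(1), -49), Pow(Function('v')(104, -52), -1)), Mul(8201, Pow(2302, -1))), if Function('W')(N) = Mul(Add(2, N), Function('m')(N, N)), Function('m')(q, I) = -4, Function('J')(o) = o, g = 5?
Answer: Rational(44461, 66758) ≈ 0.66600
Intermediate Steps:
Function('v')(L, H) = Add(5, Mul(-2, L)) (Function('v')(L, H) = Add(5, Mul(L, -2)) = Add(5, Mul(-2, L)))
Function('W')(N) = Add(-8, Mul(-4, N)) (Function('W')(N) = Mul(Add(2, N), -4) = Add(-8, Mul(-4, N)))
Add(Mul(Function('C')(Function('W')(1), -49), Pow(Function('v')(104, -52), -1)), Mul(8201, Pow(2302, -1))) = Add(Mul(Mul(-49, Add(-8, Mul(-4, 1))), Pow(Add(5, Mul(-2, 104)), -1)), Mul(8201, Pow(2302, -1))) = Add(Mul(Mul(-49, Add(-8, -4)), Pow(Add(5, -208), -1)), Mul(8201, Rational(1, 2302))) = Add(Mul(Mul(-49, -12), Pow(-203, -1)), Rational(8201, 2302)) = Add(Mul(588, Rational(-1, 203)), Rational(8201, 2302)) = Add(Rational(-84, 29), Rational(8201, 2302)) = Rational(44461, 66758)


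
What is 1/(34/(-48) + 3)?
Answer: 24/55 ≈ 0.43636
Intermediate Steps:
1/(34/(-48) + 3) = 1/(-1/48*34 + 3) = 1/(-17/24 + 3) = 1/(55/24) = 24/55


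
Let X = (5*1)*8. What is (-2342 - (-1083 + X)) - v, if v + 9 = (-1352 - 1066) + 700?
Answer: 428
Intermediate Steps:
X = 40 (X = 5*8 = 40)
v = -1727 (v = -9 + ((-1352 - 1066) + 700) = -9 + (-2418 + 700) = -9 - 1718 = -1727)
(-2342 - (-1083 + X)) - v = (-2342 - (-1083 + 40)) - 1*(-1727) = (-2342 - 1*(-1043)) + 1727 = (-2342 + 1043) + 1727 = -1299 + 1727 = 428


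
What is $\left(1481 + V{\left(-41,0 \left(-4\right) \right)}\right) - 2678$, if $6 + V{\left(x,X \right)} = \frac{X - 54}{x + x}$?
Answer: $- \frac{49296}{41} \approx -1202.3$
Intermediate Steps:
$V{\left(x,X \right)} = -6 + \frac{-54 + X}{2 x}$ ($V{\left(x,X \right)} = -6 + \frac{X - 54}{x + x} = -6 + \frac{-54 + X}{2 x}$)
$\left(1481 + V{\left(-41,0 \left(-4\right) \right)}\right) - 2678 = \left(1481 + \frac{-54 + 0 \left(-4\right) - -492}{2 \left(-41\right)}\right) - 2678 = \left(1481 + \frac{1}{2} \left(- \frac{1}{41}\right) \left(-54 + 0 + 492\right)\right) - 2678 = \left(1481 + \frac{1}{2} \left(- \frac{1}{41}\right) 438\right) - 2678 = \left(1481 - \frac{219}{41}\right) - 2678 = \frac{60502}{41} - 2678 = - \frac{49296}{41}$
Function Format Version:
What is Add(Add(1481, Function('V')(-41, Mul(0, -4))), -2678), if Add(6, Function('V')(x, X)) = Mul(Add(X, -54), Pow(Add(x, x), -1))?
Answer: Rational(-49296, 41) ≈ -1202.3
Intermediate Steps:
Function('V')(x, X) = Add(-6, Mul(Rational(1, 2), Pow(x, -1), Add(-54, X))) (Function('V')(x, X) = Add(-6, Mul(Add(X, -54), Pow(Add(x, x), -1))) = Add(-6, Mul(Add(-54, X), Pow(Mul(2, x), -1))) = Add(-6, Mul(Add(-54, X), Mul(Rational(1, 2), Pow(x, -1)))) = Add(-6, Mul(Rational(1, 2), Pow(x, -1), Add(-54, X))))
Add(Add(1481, Function('V')(-41, Mul(0, -4))), -2678) = Add(Add(1481, Mul(Rational(1, 2), Pow(-41, -1), Add(-54, Mul(0, -4), Mul(-12, -41)))), -2678) = Add(Add(1481, Mul(Rational(1, 2), Rational(-1, 41), Add(-54, 0, 492))), -2678) = Add(Add(1481, Mul(Rational(1, 2), Rational(-1, 41), 438)), -2678) = Add(Add(1481, Rational(-219, 41)), -2678) = Add(Rational(60502, 41), -2678) = Rational(-49296, 41)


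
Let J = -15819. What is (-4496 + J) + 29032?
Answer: 8717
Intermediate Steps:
(-4496 + J) + 29032 = (-4496 - 15819) + 29032 = -20315 + 29032 = 8717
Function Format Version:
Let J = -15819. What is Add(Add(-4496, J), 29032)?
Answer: 8717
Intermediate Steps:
Add(Add(-4496, J), 29032) = Add(Add(-4496, -15819), 29032) = Add(-20315, 29032) = 8717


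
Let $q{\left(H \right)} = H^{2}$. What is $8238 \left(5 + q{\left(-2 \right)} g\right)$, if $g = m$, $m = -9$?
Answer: $-255378$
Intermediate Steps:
$g = -9$
$8238 \left(5 + q{\left(-2 \right)} g\right) = 8238 \left(5 + \left(-2\right)^{2} \left(-9\right)\right) = 8238 \left(5 + 4 \left(-9\right)\right) = 8238 \left(5 - 36\right) = 8238 \left(-31\right) = -255378$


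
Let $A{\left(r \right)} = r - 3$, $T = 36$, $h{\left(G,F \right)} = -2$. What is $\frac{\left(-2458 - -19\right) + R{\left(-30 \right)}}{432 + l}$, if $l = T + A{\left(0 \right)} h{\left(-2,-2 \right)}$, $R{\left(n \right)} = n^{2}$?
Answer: $- \frac{513}{158} \approx -3.2468$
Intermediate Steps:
$A{\left(r \right)} = -3 + r$
$l = 42$ ($l = 36 + \left(-3 + 0\right) \left(-2\right) = 36 - -6 = 36 + 6 = 42$)
$\frac{\left(-2458 - -19\right) + R{\left(-30 \right)}}{432 + l} = \frac{\left(-2458 - -19\right) + \left(-30\right)^{2}}{432 + 42} = \frac{\left(-2458 + 19\right) + 900}{474} = \left(-2439 + 900\right) \frac{1}{474} = \left(-1539\right) \frac{1}{474} = - \frac{513}{158}$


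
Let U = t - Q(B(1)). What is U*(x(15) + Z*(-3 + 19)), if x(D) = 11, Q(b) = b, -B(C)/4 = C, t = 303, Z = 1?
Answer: 8289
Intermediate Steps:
B(C) = -4*C
U = 307 (U = 303 - (-4) = 303 - 1*(-4) = 303 + 4 = 307)
U*(x(15) + Z*(-3 + 19)) = 307*(11 + 1*(-3 + 19)) = 307*(11 + 1*16) = 307*(11 + 16) = 307*27 = 8289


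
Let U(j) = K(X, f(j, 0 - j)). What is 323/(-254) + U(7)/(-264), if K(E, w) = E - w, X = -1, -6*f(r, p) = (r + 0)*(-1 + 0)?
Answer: -254165/201168 ≈ -1.2634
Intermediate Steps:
f(r, p) = r/6 (f(r, p) = -(r + 0)*(-1 + 0)/6 = -r*(-1)/6 = -(-1)*r/6 = r/6)
U(j) = -1 - j/6
323/(-254) + U(7)/(-264) = 323/(-254) + (-1 - 1/6*7)/(-264) = 323*(-1/254) + (-1 - 7/6)*(-1/264) = -323/254 - 13/6*(-1/264) = -323/254 + 13/1584 = -254165/201168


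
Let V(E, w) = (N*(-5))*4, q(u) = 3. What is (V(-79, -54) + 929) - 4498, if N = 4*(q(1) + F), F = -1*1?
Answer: -3729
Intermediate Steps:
F = -1
N = 8 (N = 4*(3 - 1) = 4*2 = 8)
V(E, w) = -160 (V(E, w) = (8*(-5))*4 = -40*4 = -160)
(V(-79, -54) + 929) - 4498 = (-160 + 929) - 4498 = 769 - 4498 = -3729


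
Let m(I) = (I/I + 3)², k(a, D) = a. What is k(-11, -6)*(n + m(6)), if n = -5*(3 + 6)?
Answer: 319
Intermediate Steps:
m(I) = 16 (m(I) = (1 + 3)² = 4² = 16)
n = -45 (n = -5*9 = -45)
k(-11, -6)*(n + m(6)) = -11*(-45 + 16) = -11*(-29) = 319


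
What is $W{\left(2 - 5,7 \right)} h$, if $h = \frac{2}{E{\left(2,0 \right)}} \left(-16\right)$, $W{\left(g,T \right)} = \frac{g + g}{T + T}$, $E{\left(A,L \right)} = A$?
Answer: $\frac{48}{7} \approx 6.8571$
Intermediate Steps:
$W{\left(g,T \right)} = \frac{g}{T}$ ($W{\left(g,T \right)} = \frac{2 g}{2 T} = 2 g \frac{1}{2 T} = \frac{g}{T}$)
$h = -16$ ($h = \frac{2}{2} \left(-16\right) = 2 \cdot \frac{1}{2} \left(-16\right) = 1 \left(-16\right) = -16$)
$W{\left(2 - 5,7 \right)} h = \frac{2 - 5}{7} \left(-16\right) = \left(2 - 5\right) \frac{1}{7} \left(-16\right) = \left(-3\right) \frac{1}{7} \left(-16\right) = \left(- \frac{3}{7}\right) \left(-16\right) = \frac{48}{7}$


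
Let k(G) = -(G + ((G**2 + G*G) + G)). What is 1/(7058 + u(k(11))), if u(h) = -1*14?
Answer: 1/7044 ≈ 0.00014196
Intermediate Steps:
k(G) = -2*G - 2*G**2 (k(G) = -(G + ((G**2 + G**2) + G)) = -(G + (2*G**2 + G)) = -(G + (G + 2*G**2)) = -(2*G + 2*G**2) = -2*G - 2*G**2)
u(h) = -14
1/(7058 + u(k(11))) = 1/(7058 - 14) = 1/7044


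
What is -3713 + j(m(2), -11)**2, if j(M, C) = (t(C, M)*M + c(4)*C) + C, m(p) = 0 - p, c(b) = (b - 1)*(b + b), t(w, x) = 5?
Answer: 77512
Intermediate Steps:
c(b) = 2*b*(-1 + b) (c(b) = (-1 + b)*(2*b) = 2*b*(-1 + b))
m(p) = -p
j(M, C) = 5*M + 25*C (j(M, C) = (5*M + (2*4*(-1 + 4))*C) + C = (5*M + (2*4*3)*C) + C = (5*M + 24*C) + C = 5*M + 25*C)
-3713 + j(m(2), -11)**2 = -3713 + (5*(-1*2) + 25*(-11))**2 = -3713 + (5*(-2) - 275)**2 = -3713 + (-10 - 275)**2 = -3713 + (-285)**2 = -3713 + 81225 = 77512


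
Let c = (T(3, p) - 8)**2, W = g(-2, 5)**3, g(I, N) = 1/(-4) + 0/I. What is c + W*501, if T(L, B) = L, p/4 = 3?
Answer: 1099/64 ≈ 17.172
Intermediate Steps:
p = 12 (p = 4*3 = 12)
g(I, N) = -1/4 (g(I, N) = 1*(-1/4) + 0 = -1/4 + 0 = -1/4)
W = -1/64 (W = (-1/4)**3 = -1/64 ≈ -0.015625)
c = 25 (c = (3 - 8)**2 = (-5)**2 = 25)
c + W*501 = 25 - 1/64*501 = 25 - 501/64 = 1099/64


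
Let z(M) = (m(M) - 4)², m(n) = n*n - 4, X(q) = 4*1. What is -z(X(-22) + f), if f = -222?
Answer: -2257770256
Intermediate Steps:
X(q) = 4
m(n) = -4 + n² (m(n) = n² - 4 = -4 + n²)
z(M) = (-8 + M²)² (z(M) = ((-4 + M²) - 4)² = (-8 + M²)²)
-z(X(-22) + f) = -(-8 + (4 - 222)²)² = -(-8 + (-218)²)² = -(-8 + 47524)² = -1*47516² = -1*2257770256 = -2257770256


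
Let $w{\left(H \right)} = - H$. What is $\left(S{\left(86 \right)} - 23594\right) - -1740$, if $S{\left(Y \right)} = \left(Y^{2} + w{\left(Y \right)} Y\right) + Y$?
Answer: $-21768$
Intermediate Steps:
$S{\left(Y \right)} = Y$ ($S{\left(Y \right)} = \left(Y^{2} + - Y Y\right) + Y = \left(Y^{2} - Y^{2}\right) + Y = 0 + Y = Y$)
$\left(S{\left(86 \right)} - 23594\right) - -1740 = \left(86 - 23594\right) - -1740 = -23508 + 1740 = -21768$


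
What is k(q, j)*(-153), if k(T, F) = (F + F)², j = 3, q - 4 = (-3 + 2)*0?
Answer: -5508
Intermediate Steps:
q = 4 (q = 4 + (-3 + 2)*0 = 4 - 1*0 = 4 + 0 = 4)
k(T, F) = 4*F² (k(T, F) = (2*F)² = 4*F²)
k(q, j)*(-153) = (4*3²)*(-153) = (4*9)*(-153) = 36*(-153) = -5508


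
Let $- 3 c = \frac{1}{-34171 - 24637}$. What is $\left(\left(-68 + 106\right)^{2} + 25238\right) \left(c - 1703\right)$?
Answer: $- \frac{1336101465737}{29404} \approx -4.5439 \cdot 10^{7}$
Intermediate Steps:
$c = \frac{1}{176424}$ ($c = - \frac{1}{3 \left(-34171 - 24637\right)} = - \frac{1}{3 \left(-58808\right)} = \left(- \frac{1}{3}\right) \left(- \frac{1}{58808}\right) = \frac{1}{176424} \approx 5.6682 \cdot 10^{-6}$)
$\left(\left(-68 + 106\right)^{2} + 25238\right) \left(c - 1703\right) = \left(\left(-68 + 106\right)^{2} + 25238\right) \left(\frac{1}{176424} - 1703\right) = \left(38^{2} + 25238\right) \left(- \frac{300450071}{176424}\right) = \left(1444 + 25238\right) \left(- \frac{300450071}{176424}\right) = 26682 \left(- \frac{300450071}{176424}\right) = - \frac{1336101465737}{29404}$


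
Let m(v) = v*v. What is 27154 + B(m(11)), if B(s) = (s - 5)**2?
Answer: 40610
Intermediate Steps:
m(v) = v**2
B(s) = (-5 + s)**2
27154 + B(m(11)) = 27154 + (-5 + 11**2)**2 = 27154 + (-5 + 121)**2 = 27154 + 116**2 = 27154 + 13456 = 40610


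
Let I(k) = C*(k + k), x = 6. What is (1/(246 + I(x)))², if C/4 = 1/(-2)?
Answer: 1/49284 ≈ 2.0291e-5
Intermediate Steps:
C = -2 (C = 4*(1/(-2)) = 4*(1*(-½)) = 4*(-½) = -2)
I(k) = -4*k (I(k) = -2*(k + k) = -4*k)
(1/(246 + I(x)))² = (1/(246 - 4*6))² = (1/(246 - 24))² = (1/222)² = 1/49284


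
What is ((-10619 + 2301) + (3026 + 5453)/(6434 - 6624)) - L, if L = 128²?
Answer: -4701859/190 ≈ -24747.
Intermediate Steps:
L = 16384
((-10619 + 2301) + (3026 + 5453)/(6434 - 6624)) - L = ((-10619 + 2301) + (3026 + 5453)/(6434 - 6624)) - 1*16384 = (-8318 + 8479/(-190)) - 16384 = (-8318 + 8479*(-1/190)) - 16384 = (-8318 - 8479/190) - 16384 = -1588899/190 - 16384 = -4701859/190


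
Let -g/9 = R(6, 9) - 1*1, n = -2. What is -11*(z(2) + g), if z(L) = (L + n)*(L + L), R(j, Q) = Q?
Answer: 792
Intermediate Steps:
z(L) = 2*L*(-2 + L) (z(L) = (L - 2)*(L + L) = (-2 + L)*(2*L) = 2*L*(-2 + L))
g = -72 (g = -9*(9 - 1*1) = -9*(9 - 1) = -9*8 = -72)
-11*(z(2) + g) = -11*(2*2*(-2 + 2) - 72) = -11*(2*2*0 - 72) = -11*(0 - 72) = -11*(-72) = -1*(-792) = 792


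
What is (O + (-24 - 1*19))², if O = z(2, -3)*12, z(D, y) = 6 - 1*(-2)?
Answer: 2809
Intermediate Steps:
z(D, y) = 8 (z(D, y) = 6 + 2 = 8)
O = 96 (O = 8*12 = 96)
(O + (-24 - 1*19))² = (96 + (-24 - 1*19))² = (96 + (-24 - 19))² = (96 - 43)² = 53² = 2809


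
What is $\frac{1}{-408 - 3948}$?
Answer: $- \frac{1}{4356} \approx -0.00022957$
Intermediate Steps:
$\frac{1}{-408 - 3948} = \frac{1}{-4356} = - \frac{1}{4356}$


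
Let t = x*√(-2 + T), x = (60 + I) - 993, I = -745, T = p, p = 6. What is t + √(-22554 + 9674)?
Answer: -3356 + 4*I*√805 ≈ -3356.0 + 113.49*I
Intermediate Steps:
T = 6
x = -1678 (x = (60 - 745) - 993 = -685 - 993 = -1678)
t = -3356 (t = -1678*√(-2 + 6) = -1678*√4 = -1678*2 = -3356)
t + √(-22554 + 9674) = -3356 + √(-22554 + 9674) = -3356 + √(-12880) = -3356 + 4*I*√805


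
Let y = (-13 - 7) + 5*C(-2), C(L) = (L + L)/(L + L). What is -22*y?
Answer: 330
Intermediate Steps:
C(L) = 1 (C(L) = (2*L)/((2*L)) = (2*L)*(1/(2*L)) = 1)
y = -15 (y = (-13 - 7) + 5*1 = -20 + 5 = -15)
-22*y = -22*(-15) = 330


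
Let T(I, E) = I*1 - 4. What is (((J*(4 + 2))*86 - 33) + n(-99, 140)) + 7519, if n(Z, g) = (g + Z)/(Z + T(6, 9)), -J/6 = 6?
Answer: -1075771/97 ≈ -11090.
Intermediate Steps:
J = -36 (J = -6*6 = -36)
T(I, E) = -4 + I (T(I, E) = I - 4 = -4 + I)
n(Z, g) = (Z + g)/(2 + Z) (n(Z, g) = (g + Z)/(Z + (-4 + 6)) = (Z + g)/(Z + 2) = (Z + g)/(2 + Z))
(((J*(4 + 2))*86 - 33) + n(-99, 140)) + 7519 = ((-36*(4 + 2)*86 - 33) + (-99 + 140)/(2 - 99)) + 7519 = ((-36*6*86 - 33) + 41/(-97)) + 7519 = ((-216*86 - 33) - 1/97*41) + 7519 = ((-18576 - 33) - 41/97) + 7519 = (-18609 - 41/97) + 7519 = -1805114/97 + 7519 = -1075771/97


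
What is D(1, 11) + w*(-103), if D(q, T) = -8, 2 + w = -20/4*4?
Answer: 2258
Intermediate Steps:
w = -22 (w = -2 - 20/4*4 = -2 - 5*1*4 = -2 - 5*4 = -2 - 20 = -22)
D(1, 11) + w*(-103) = -8 - 22*(-103) = -8 + 2266 = 2258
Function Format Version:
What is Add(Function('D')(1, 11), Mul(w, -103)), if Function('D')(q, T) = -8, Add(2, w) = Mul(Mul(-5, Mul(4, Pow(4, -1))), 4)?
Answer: 2258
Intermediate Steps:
w = -22 (w = Add(-2, Mul(Mul(-5, Mul(4, Pow(4, -1))), 4)) = Add(-2, Mul(Mul(-5, Mul(4, Rational(1, 4))), 4)) = Add(-2, Mul(Mul(-5, 1), 4)) = Add(-2, Mul(-5, 4)) = Add(-2, -20) = -22)
Add(Function('D')(1, 11), Mul(w, -103)) = Add(-8, Mul(-22, -103)) = Add(-8, 2266) = 2258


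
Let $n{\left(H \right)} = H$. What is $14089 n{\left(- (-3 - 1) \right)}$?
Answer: $56356$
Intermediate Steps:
$14089 n{\left(- (-3 - 1) \right)} = 14089 \left(- (-3 - 1)\right) = 14089 \left(\left(-1\right) \left(-4\right)\right) = 14089 \cdot 4 = 56356$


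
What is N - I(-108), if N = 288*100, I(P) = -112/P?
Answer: 777572/27 ≈ 28799.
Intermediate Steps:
N = 28800
N - I(-108) = 28800 - (-112)/(-108) = 28800 - (-112)*(-1)/108 = 28800 - 1*28/27 = 28800 - 28/27 = 777572/27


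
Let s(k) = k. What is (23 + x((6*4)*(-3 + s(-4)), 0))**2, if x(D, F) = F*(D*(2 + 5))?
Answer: 529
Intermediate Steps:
x(D, F) = 7*D*F (x(D, F) = F*(D*7) = F*(7*D) = 7*D*F)
(23 + x((6*4)*(-3 + s(-4)), 0))**2 = (23 + 7*((6*4)*(-3 - 4))*0)**2 = (23 + 7*(24*(-7))*0)**2 = (23 + 7*(-168)*0)**2 = (23 + 0)**2 = 23**2 = 529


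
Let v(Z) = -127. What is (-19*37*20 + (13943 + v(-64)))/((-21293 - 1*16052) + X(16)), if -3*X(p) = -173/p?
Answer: 11712/1792387 ≈ 0.0065343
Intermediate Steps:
X(p) = 173/(3*p) (X(p) = -(-173)/(3*p) = 173/(3*p))
(-19*37*20 + (13943 + v(-64)))/((-21293 - 1*16052) + X(16)) = (-19*37*20 + (13943 - 127))/((-21293 - 1*16052) + (173/3)/16) = (-703*20 + 13816)/((-21293 - 16052) + (173/3)*(1/16)) = (-14060 + 13816)/(-37345 + 173/48) = -244/(-1792387/48) = -244*(-48/1792387) = 11712/1792387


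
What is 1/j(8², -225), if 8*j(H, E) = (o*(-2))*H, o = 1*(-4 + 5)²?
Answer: -1/16 ≈ -0.062500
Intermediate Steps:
o = 1 (o = 1*1² = 1*1 = 1)
j(H, E) = -H/4 (j(H, E) = ((1*(-2))*H)/8 = (-2*H)/8 = -H/4)
1/j(8², -225) = 1/(-¼*8²) = 1/(-¼*64) = 1/(-16) = -1/16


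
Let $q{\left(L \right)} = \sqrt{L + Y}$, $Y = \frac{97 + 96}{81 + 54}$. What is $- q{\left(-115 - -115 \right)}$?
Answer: $- \frac{\sqrt{2895}}{45} \approx -1.1957$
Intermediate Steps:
$Y = \frac{193}{135} \approx 1.4296$
$q{\left(L \right)} = \sqrt{\frac{193}{135} + L}$ ($q{\left(L \right)} = \sqrt{L + \frac{193}{135}} = \sqrt{\frac{193}{135} + L}$)
$- q{\left(-115 - -115 \right)} = - \frac{\sqrt{2895 + 2025 \left(-115 - -115\right)}}{45} = - \frac{\sqrt{2895 + 2025 \left(-115 + 115\right)}}{45} = - \frac{\sqrt{2895 + 2025 \cdot 0}}{45} = - \frac{\sqrt{2895 + 0}}{45} = - \frac{\sqrt{2895}}{45}$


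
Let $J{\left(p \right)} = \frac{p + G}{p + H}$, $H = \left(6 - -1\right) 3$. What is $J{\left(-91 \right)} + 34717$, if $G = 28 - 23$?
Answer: $\frac{1215138}{35} \approx 34718.0$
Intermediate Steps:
$H = 21$ ($H = \left(6 + \left(-4 + 5\right)\right) 3 = \left(6 + 1\right) 3 = 7 \cdot 3 = 21$)
$G = 5$
$J{\left(p \right)} = \frac{5 + p}{21 + p}$ ($J{\left(p \right)} = \frac{p + 5}{p + 21} = \frac{5 + p}{21 + p}$)
$J{\left(-91 \right)} + 34717 = \frac{5 - 91}{21 - 91} + 34717 = \frac{1}{-70} \left(-86\right) + 34717 = \left(- \frac{1}{70}\right) \left(-86\right) + 34717 = \frac{43}{35} + 34717 = \frac{1215138}{35}$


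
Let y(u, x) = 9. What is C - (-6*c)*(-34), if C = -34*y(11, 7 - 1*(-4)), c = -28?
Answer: 5406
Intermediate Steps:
C = -306 (C = -34*9 = -306)
C - (-6*c)*(-34) = -306 - (-6*(-28))*(-34) = -306 - 168*(-34) = -306 - 1*(-5712) = -306 + 5712 = 5406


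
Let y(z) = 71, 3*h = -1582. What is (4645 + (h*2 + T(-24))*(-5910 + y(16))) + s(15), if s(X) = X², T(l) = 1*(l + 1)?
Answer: 18892097/3 ≈ 6.2974e+6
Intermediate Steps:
h = -1582/3 (h = (⅓)*(-1582) = -1582/3 ≈ -527.33)
T(l) = 1 + l (T(l) = 1*(1 + l) = 1 + l)
(4645 + (h*2 + T(-24))*(-5910 + y(16))) + s(15) = (4645 + (-1582/3*2 + (1 - 24))*(-5910 + 71)) + 15² = (4645 + (-3164/3 - 23)*(-5839)) + 225 = (4645 - 3233/3*(-5839)) + 225 = (4645 + 18877487/3) + 225 = 18891422/3 + 225 = 18892097/3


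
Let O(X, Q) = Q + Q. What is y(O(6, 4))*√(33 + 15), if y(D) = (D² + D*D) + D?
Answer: 544*√3 ≈ 942.24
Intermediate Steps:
O(X, Q) = 2*Q
y(D) = D + 2*D² (y(D) = (D² + D²) + D = 2*D² + D = D + 2*D²)
y(O(6, 4))*√(33 + 15) = ((2*4)*(1 + 2*(2*4)))*√(33 + 15) = (8*(1 + 2*8))*√48 = (8*(1 + 16))*(4*√3) = (8*17)*(4*√3) = 136*(4*√3) = 544*√3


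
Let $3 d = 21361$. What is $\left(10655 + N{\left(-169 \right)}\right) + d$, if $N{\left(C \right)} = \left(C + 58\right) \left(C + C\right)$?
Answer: $\frac{165880}{3} \approx 55293.0$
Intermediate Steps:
$d = \frac{21361}{3}$ ($d = \frac{1}{3} \cdot 21361 = \frac{21361}{3} \approx 7120.3$)
$N{\left(C \right)} = 2 C \left(58 + C\right)$ ($N{\left(C \right)} = \left(58 + C\right) 2 C = 2 C \left(58 + C\right)$)
$\left(10655 + N{\left(-169 \right)}\right) + d = \left(10655 + 2 \left(-169\right) \left(58 - 169\right)\right) + \frac{21361}{3} = \left(10655 + 2 \left(-169\right) \left(-111\right)\right) + \frac{21361}{3} = \left(10655 + 37518\right) + \frac{21361}{3} = 48173 + \frac{21361}{3} = \frac{165880}{3}$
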